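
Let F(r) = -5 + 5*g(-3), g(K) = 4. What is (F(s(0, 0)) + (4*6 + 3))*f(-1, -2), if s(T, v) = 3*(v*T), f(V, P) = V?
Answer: -42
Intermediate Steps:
s(T, v) = 3*T*v (s(T, v) = 3*(T*v) = 3*T*v)
F(r) = 15 (F(r) = -5 + 5*4 = -5 + 20 = 15)
(F(s(0, 0)) + (4*6 + 3))*f(-1, -2) = (15 + (4*6 + 3))*(-1) = (15 + (24 + 3))*(-1) = (15 + 27)*(-1) = 42*(-1) = -42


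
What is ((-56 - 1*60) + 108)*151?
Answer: -1208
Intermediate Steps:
((-56 - 1*60) + 108)*151 = ((-56 - 60) + 108)*151 = (-116 + 108)*151 = -8*151 = -1208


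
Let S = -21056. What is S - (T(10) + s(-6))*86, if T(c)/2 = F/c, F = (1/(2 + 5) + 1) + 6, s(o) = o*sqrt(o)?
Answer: -148252/7 + 516*I*sqrt(6) ≈ -21179.0 + 1263.9*I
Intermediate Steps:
s(o) = o**(3/2)
F = 50/7 (F = (1/7 + 1) + 6 = 8/7 + 6 = 50/7 ≈ 7.1429)
T(c) = 100/(7*c) (T(c) = 2*(50/(7*c)) = 100/(7*c))
S - (T(10) + s(-6))*86 = -21056 - ((100/7)/10 + (-6)**(3/2))*86 = -21056 - ((100/7)*(1/10) - 6*I*sqrt(6))*86 = -21056 - (10/7 - 6*I*sqrt(6))*86 = -21056 - (860/7 - 516*I*sqrt(6)) = -21056 + (-860/7 + 516*I*sqrt(6)) = -148252/7 + 516*I*sqrt(6)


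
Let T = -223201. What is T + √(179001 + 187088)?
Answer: -223201 + √366089 ≈ -2.2260e+5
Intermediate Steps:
T + √(179001 + 187088) = -223201 + √(179001 + 187088) = -223201 + √366089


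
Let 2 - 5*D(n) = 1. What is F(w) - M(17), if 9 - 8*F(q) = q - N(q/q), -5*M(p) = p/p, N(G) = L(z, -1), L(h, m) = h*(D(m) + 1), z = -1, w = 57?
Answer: -119/20 ≈ -5.9500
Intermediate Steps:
D(n) = ⅕ (D(n) = ⅖ - ⅕*1 = ⅖ - ⅕ = ⅕)
L(h, m) = 6*h/5 (L(h, m) = h*(⅕ + 1) = h*(6/5) = 6*h/5)
N(G) = -6/5 (N(G) = (6/5)*(-1) = -6/5)
M(p) = -⅕ (M(p) = -p/(5*p) = -⅕*1 = -⅕)
F(q) = 39/40 - q/8 (F(q) = 9/8 - (q - 1*(-6/5))/8 = 9/8 - (q + 6/5)/8 = 9/8 - (6/5 + q)/8 = 9/8 + (-3/20 - q/8) = 39/40 - q/8)
F(w) - M(17) = (39/40 - ⅛*57) - 1*(-⅕) = (39/40 - 57/8) + ⅕ = -123/20 + ⅕ = -119/20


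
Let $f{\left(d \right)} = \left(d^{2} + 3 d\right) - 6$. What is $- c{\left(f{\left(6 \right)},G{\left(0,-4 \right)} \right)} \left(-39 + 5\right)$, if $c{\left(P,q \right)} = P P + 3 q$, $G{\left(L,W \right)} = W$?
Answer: $77928$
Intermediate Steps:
$f{\left(d \right)} = -6 + d^{2} + 3 d$ ($f{\left(d \right)} = \left(d^{2} + 3 d\right) - 6 = -6 + d^{2} + 3 d$)
$c{\left(P,q \right)} = P^{2} + 3 q$
$- c{\left(f{\left(6 \right)},G{\left(0,-4 \right)} \right)} \left(-39 + 5\right) = - \left(\left(-6 + 6^{2} + 3 \cdot 6\right)^{2} + 3 \left(-4\right)\right) \left(-39 + 5\right) = - \left(\left(-6 + 36 + 18\right)^{2} - 12\right) \left(-34\right) = - \left(48^{2} - 12\right) \left(-34\right) = - \left(2304 - 12\right) \left(-34\right) = - 2292 \left(-34\right) = \left(-1\right) \left(-77928\right) = 77928$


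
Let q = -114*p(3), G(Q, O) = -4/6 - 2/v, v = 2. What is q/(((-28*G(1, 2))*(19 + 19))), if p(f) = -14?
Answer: 9/10 ≈ 0.90000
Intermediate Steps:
G(Q, O) = -5/3 (G(Q, O) = -4/6 - 2/2 = -4*⅙ - 2*½ = -⅔ - 1 = -5/3)
q = 1596 (q = -114*(-14) = 1596)
q/(((-28*G(1, 2))*(19 + 19))) = 1596/(((-28*(-5/3))*(19 + 19))) = 1596/(((140/3)*38)) = 1596/(5320/3) = 1596*(3/5320) = 9/10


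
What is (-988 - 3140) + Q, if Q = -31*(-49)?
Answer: -2609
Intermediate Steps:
Q = 1519
(-988 - 3140) + Q = (-988 - 3140) + 1519 = -4128 + 1519 = -2609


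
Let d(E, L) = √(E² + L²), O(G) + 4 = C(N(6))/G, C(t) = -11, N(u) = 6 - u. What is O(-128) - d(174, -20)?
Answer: -501/128 - 2*√7669 ≈ -179.06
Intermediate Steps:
O(G) = -4 - 11/G
O(-128) - d(174, -20) = (-4 - 11/(-128)) - √(174² + (-20)²) = (-4 - 11*(-1/128)) - √(30276 + 400) = (-4 + 11/128) - √30676 = -501/128 - 2*√7669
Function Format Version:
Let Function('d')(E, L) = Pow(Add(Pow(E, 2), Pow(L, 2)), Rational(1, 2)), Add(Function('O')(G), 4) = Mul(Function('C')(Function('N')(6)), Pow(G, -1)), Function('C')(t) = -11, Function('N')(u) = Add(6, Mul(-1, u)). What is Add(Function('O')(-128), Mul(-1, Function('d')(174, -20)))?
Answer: Add(Rational(-501, 128), Mul(-2, Pow(7669, Rational(1, 2)))) ≈ -179.06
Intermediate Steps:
Function('O')(G) = Add(-4, Mul(-11, Pow(G, -1)))
Add(Function('O')(-128), Mul(-1, Function('d')(174, -20))) = Add(Add(-4, Mul(-11, Pow(-128, -1))), Mul(-1, Pow(Add(Pow(174, 2), Pow(-20, 2)), Rational(1, 2)))) = Add(Add(-4, Mul(-11, Rational(-1, 128))), Mul(-1, Pow(Add(30276, 400), Rational(1, 2)))) = Add(Add(-4, Rational(11, 128)), Mul(-1, Pow(30676, Rational(1, 2)))) = Add(Rational(-501, 128), Mul(-1, Mul(2, Pow(7669, Rational(1, 2))))) = Add(Rational(-501, 128), Mul(-2, Pow(7669, Rational(1, 2))))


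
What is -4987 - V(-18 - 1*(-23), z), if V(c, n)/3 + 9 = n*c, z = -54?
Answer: -4150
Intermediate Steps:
V(c, n) = -27 + 3*c*n (V(c, n) = -27 + 3*(n*c) = -27 + 3*(c*n) = -27 + 3*c*n)
-4987 - V(-18 - 1*(-23), z) = -4987 - (-27 + 3*(-18 - 1*(-23))*(-54)) = -4987 - (-27 + 3*(-18 + 23)*(-54)) = -4987 - (-27 + 3*5*(-54)) = -4987 - (-27 - 810) = -4987 - 1*(-837) = -4987 + 837 = -4150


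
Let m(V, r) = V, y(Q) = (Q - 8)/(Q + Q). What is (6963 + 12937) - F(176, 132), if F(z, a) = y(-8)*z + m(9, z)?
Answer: 19715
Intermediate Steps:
y(Q) = (-8 + Q)/(2*Q) (y(Q) = (-8 + Q)/((2*Q)) = (-8 + Q)*(1/(2*Q)) = (-8 + Q)/(2*Q))
F(z, a) = 9 + z (F(z, a) = ((½)*(-8 - 8)/(-8))*z + 9 = ((½)*(-⅛)*(-16))*z + 9 = 1*z + 9 = z + 9 = 9 + z)
(6963 + 12937) - F(176, 132) = (6963 + 12937) - (9 + 176) = 19900 - 1*185 = 19900 - 185 = 19715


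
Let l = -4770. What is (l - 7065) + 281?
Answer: -11554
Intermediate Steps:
(l - 7065) + 281 = (-4770 - 7065) + 281 = -11835 + 281 = -11554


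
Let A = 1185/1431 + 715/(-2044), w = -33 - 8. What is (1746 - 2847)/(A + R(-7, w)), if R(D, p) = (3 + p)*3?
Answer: 1073461788/110682307 ≈ 9.6986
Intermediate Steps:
w = -41
R(D, p) = 9 + 3*p
A = 466325/974988 (A = 1185*(1/1431) + 715*(-1/2044) = 395/477 - 715/2044 = 466325/974988 ≈ 0.47829)
(1746 - 2847)/(A + R(-7, w)) = (1746 - 2847)/(466325/974988 + (9 + 3*(-41))) = -1101/(466325/974988 + (9 - 123)) = -1101/(466325/974988 - 114) = -1101/(-110682307/974988) = -1101*(-974988/110682307) = 1073461788/110682307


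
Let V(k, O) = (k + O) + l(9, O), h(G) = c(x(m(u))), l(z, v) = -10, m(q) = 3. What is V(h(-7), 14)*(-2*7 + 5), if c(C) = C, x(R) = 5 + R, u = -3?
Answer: -108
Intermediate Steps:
h(G) = 8 (h(G) = 5 + 3 = 8)
V(k, O) = -10 + O + k (V(k, O) = (k + O) - 10 = (O + k) - 10 = -10 + O + k)
V(h(-7), 14)*(-2*7 + 5) = (-10 + 14 + 8)*(-2*7 + 5) = 12*(-14 + 5) = 12*(-9) = -108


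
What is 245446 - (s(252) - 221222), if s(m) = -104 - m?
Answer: 467024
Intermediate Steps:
245446 - (s(252) - 221222) = 245446 - ((-104 - 1*252) - 221222) = 245446 - ((-104 - 252) - 221222) = 245446 - (-356 - 221222) = 245446 - 1*(-221578) = 245446 + 221578 = 467024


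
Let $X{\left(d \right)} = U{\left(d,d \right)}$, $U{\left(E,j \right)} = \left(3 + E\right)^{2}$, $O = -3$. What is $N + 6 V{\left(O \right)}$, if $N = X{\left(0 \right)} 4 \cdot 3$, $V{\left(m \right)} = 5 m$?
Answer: $18$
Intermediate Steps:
$X{\left(d \right)} = \left(3 + d\right)^{2}$
$N = 108$ ($N = \left(3 + 0\right)^{2} \cdot 4 \cdot 3 = 3^{2} \cdot 4 \cdot 3 = 9 \cdot 4 \cdot 3 = 36 \cdot 3 = 108$)
$N + 6 V{\left(O \right)} = 108 + 6 \cdot 5 \left(-3\right) = 108 + 6 \left(-15\right) = 108 - 90 = 18$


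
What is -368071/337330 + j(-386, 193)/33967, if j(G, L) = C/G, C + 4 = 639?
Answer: -1206522380038/1105705502615 ≈ -1.0912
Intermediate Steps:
C = 635 (C = -4 + 639 = 635)
j(G, L) = 635/G
-368071/337330 + j(-386, 193)/33967 = -368071/337330 + (635/(-386))/33967 = -368071*1/337330 + (635*(-1/386))*(1/33967) = -368071/337330 - 635/386*1/33967 = -368071/337330 - 635/13111262 = -1206522380038/1105705502615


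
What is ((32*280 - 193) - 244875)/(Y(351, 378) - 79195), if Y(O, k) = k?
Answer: 236108/78817 ≈ 2.9956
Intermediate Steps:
((32*280 - 193) - 244875)/(Y(351, 378) - 79195) = ((32*280 - 193) - 244875)/(378 - 79195) = ((8960 - 193) - 244875)/(-78817) = (8767 - 244875)*(-1/78817) = -236108*(-1/78817) = 236108/78817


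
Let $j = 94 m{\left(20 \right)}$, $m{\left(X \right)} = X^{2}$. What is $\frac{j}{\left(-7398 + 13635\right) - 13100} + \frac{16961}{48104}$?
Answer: $- \frac{241758151}{47162536} \approx -5.1261$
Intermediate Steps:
$j = 37600$ ($j = 94 \cdot 20^{2} = 94 \cdot 400 = 37600$)
$\frac{j}{\left(-7398 + 13635\right) - 13100} + \frac{16961}{48104} = \frac{37600}{\left(-7398 + 13635\right) - 13100} + \frac{16961}{48104} = \frac{37600}{6237 - 13100} + 16961 \cdot \frac{1}{48104} = \frac{37600}{-6863} + \frac{2423}{6872} = 37600 \left(- \frac{1}{6863}\right) + \frac{2423}{6872} = - \frac{37600}{6863} + \frac{2423}{6872} = - \frac{241758151}{47162536}$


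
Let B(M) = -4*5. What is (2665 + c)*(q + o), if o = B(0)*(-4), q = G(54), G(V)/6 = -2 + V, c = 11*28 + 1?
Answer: 1165808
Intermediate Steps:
c = 309 (c = 308 + 1 = 309)
B(M) = -20
G(V) = -12 + 6*V (G(V) = 6*(-2 + V) = -12 + 6*V)
q = 312 (q = -12 + 6*54 = -12 + 324 = 312)
o = 80 (o = -20*(-4) = 80)
(2665 + c)*(q + o) = (2665 + 309)*(312 + 80) = 2974*392 = 1165808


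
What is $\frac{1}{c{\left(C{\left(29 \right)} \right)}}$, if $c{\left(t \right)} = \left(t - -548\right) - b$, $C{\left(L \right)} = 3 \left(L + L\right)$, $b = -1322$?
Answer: $\frac{1}{2044} \approx 0.00048924$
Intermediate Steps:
$C{\left(L \right)} = 6 L$ ($C{\left(L \right)} = 3 \cdot 2 L = 6 L$)
$c{\left(t \right)} = 1870 + t$ ($c{\left(t \right)} = \left(t - -548\right) - -1322 = \left(t + 548\right) + 1322 = \left(548 + t\right) + 1322 = 1870 + t$)
$\frac{1}{c{\left(C{\left(29 \right)} \right)}} = \frac{1}{1870 + 6 \cdot 29} = \frac{1}{1870 + 174} = \frac{1}{2044}$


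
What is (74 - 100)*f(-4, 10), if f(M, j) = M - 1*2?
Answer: 156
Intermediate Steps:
f(M, j) = -2 + M (f(M, j) = M - 2 = -2 + M)
(74 - 100)*f(-4, 10) = (74 - 100)*(-2 - 4) = -26*(-6) = 156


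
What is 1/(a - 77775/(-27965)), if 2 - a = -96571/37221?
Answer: 12245709/90320492 ≈ 0.13558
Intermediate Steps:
a = 171013/37221 (a = 2 - (-96571)/37221 = 2 - 1*(-96571/37221) = 2 + 96571/37221 = 171013/37221 ≈ 4.5945)
1/(a - 77775/(-27965)) = 1/(171013/37221 - 77775/(-27965)) = 1/(171013/37221 - 77775*(-1/27965)) = 1/(171013/37221 + 915/329) = 1/(90320492/12245709) = 12245709/90320492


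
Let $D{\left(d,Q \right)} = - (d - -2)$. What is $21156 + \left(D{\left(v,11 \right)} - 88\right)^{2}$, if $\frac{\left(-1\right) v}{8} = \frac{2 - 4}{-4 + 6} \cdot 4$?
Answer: $36040$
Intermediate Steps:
$v = 32$ ($v = - 8 \frac{2 - 4}{-4 + 6} \cdot 4 = - 8 - \frac{2}{2} \cdot 4 = - 8 \left(-2\right) \frac{1}{2} \cdot 4 = - 8 \left(\left(-1\right) 4\right) = \left(-8\right) \left(-4\right) = 32$)
$D{\left(d,Q \right)} = -2 - d$ ($D{\left(d,Q \right)} = - (d + 2) = - (2 + d) = -2 - d$)
$21156 + \left(D{\left(v,11 \right)} - 88\right)^{2} = 21156 + \left(\left(-2 - 32\right) - 88\right)^{2} = 21156 + \left(-34 - 88\right)^{2} = 21156 + \left(-122\right)^{2} = 21156 + 14884 = 36040$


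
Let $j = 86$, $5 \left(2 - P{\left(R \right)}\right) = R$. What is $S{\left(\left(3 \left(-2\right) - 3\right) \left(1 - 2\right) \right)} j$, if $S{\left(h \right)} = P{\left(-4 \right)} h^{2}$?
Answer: $\frac{97524}{5} \approx 19505.0$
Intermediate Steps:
$P{\left(R \right)} = 2 - \frac{R}{5}$
$S{\left(h \right)} = \frac{14 h^{2}}{5}$ ($S{\left(h \right)} = \left(2 - - \frac{4}{5}\right) h^{2} = \left(2 + \frac{4}{5}\right) h^{2} = \frac{14 h^{2}}{5}$)
$S{\left(\left(3 \left(-2\right) - 3\right) \left(1 - 2\right) \right)} j = \frac{14 \left(\left(3 \left(-2\right) - 3\right) \left(1 - 2\right)\right)^{2}}{5} \cdot 86 = \frac{14 \left(\left(-6 - 3\right) \left(-1\right)\right)^{2}}{5} \cdot 86 = \frac{14 \left(\left(-9\right) \left(-1\right)\right)^{2}}{5} \cdot 86 = \frac{14 \cdot 9^{2}}{5} \cdot 86 = \frac{14}{5} \cdot 81 \cdot 86 = \frac{1134}{5} \cdot 86 = \frac{97524}{5}$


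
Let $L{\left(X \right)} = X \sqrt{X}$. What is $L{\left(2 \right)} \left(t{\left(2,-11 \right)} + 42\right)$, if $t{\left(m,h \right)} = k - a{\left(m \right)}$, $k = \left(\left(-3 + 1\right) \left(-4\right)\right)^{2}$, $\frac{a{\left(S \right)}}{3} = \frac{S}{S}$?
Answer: $206 \sqrt{2} \approx 291.33$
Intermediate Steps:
$a{\left(S \right)} = 3$ ($a{\left(S \right)} = 3 \frac{S}{S} = 3 \cdot 1 = 3$)
$k = 64$ ($k = \left(\left(-2\right) \left(-4\right)\right)^{2} = 8^{2} = 64$)
$t{\left(m,h \right)} = 61$ ($t{\left(m,h \right)} = 64 - 3 = 61$)
$L{\left(X \right)} = X^{\frac{3}{2}}$
$L{\left(2 \right)} \left(t{\left(2,-11 \right)} + 42\right) = 2^{\frac{3}{2}} \left(61 + 42\right) = 2 \sqrt{2} \cdot 103 = 206 \sqrt{2}$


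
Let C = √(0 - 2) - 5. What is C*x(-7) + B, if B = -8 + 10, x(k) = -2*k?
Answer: -68 + 14*I*√2 ≈ -68.0 + 19.799*I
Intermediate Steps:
B = 2
C = -5 + I*√2 (C = √(-2) - 5 = I*√2 - 5 = -5 + I*√2 ≈ -5.0 + 1.4142*I)
C*x(-7) + B = (-5 + I*√2)*(-2*(-7)) + 2 = (-5 + I*√2)*14 + 2 = (-70 + 14*I*√2) + 2 = -68 + 14*I*√2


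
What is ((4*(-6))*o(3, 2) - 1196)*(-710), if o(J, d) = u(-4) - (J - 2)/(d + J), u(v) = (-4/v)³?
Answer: 862792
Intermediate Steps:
u(v) = -64/v³
o(J, d) = 1 - (-2 + J)/(J + d) (o(J, d) = -64/(-4)³ - (J - 2)/(d + J) = -64*(-1/64) - (-2 + J)/(J + d) = 1 - (-2 + J)/(J + d))
((4*(-6))*o(3, 2) - 1196)*(-710) = ((4*(-6))*((2 + 2)/(3 + 2)) - 1196)*(-710) = (-24*4/5 - 1196)*(-710) = (-24*⅘ - 1196)*(-710) = (-96/5 - 1196)*(-710) = -6076/5*(-710) = 862792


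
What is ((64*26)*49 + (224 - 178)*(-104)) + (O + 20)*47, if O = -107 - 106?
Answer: 67681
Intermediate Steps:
O = -213
((64*26)*49 + (224 - 178)*(-104)) + (O + 20)*47 = ((64*26)*49 + (224 - 178)*(-104)) + (-213 + 20)*47 = (1664*49 + 46*(-104)) - 193*47 = (81536 - 4784) - 9071 = 76752 - 9071 = 67681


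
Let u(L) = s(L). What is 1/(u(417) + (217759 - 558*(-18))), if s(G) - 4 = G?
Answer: 1/228224 ≈ 4.3817e-6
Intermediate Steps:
s(G) = 4 + G
u(L) = 4 + L
1/(u(417) + (217759 - 558*(-18))) = 1/((4 + 417) + (217759 - 558*(-18))) = 1/(421 + (217759 + 10044)) = 1/(421 + 227803) = 1/228224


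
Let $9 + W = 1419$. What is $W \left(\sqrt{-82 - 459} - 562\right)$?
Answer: $-792420 + 1410 i \sqrt{541} \approx -7.9242 \cdot 10^{5} + 32796.0 i$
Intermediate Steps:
$W = 1410$ ($W = -9 + 1419 = 1410$)
$W \left(\sqrt{-82 - 459} - 562\right) = 1410 \left(\sqrt{-82 - 459} - 562\right) = 1410 \left(\sqrt{-541} - 562\right) = 1410 \left(i \sqrt{541} - 562\right) = 1410 \left(-562 + i \sqrt{541}\right) = -792420 + 1410 i \sqrt{541}$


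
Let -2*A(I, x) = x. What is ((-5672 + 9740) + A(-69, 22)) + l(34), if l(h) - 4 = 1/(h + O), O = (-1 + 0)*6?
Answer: 113709/28 ≈ 4061.0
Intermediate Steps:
A(I, x) = -x/2
O = -6 (O = -1*6 = -6)
l(h) = 4 + 1/(-6 + h) (l(h) = 4 + 1/(h - 6) = 4 + 1/(-6 + h))
((-5672 + 9740) + A(-69, 22)) + l(34) = ((-5672 + 9740) - ½*22) + (-23 + 4*34)/(-6 + 34) = (4068 - 11) + (-23 + 136)/28 = 4057 + (1/28)*113 = 4057 + 113/28 = 113709/28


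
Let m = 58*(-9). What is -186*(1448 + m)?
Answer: -172236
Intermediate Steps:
m = -522
-186*(1448 + m) = -186*(1448 - 522) = -186*926 = -172236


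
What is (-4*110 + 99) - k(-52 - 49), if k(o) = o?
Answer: -240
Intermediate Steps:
(-4*110 + 99) - k(-52 - 49) = (-4*110 + 99) - (-52 - 49) = (-440 + 99) - 1*(-101) = -341 + 101 = -240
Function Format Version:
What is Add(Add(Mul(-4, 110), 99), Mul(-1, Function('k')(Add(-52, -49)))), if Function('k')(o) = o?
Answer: -240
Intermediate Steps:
Add(Add(Mul(-4, 110), 99), Mul(-1, Function('k')(Add(-52, -49)))) = Add(Add(Mul(-4, 110), 99), Mul(-1, Add(-52, -49))) = Add(Add(-440, 99), Mul(-1, -101)) = Add(-341, 101) = -240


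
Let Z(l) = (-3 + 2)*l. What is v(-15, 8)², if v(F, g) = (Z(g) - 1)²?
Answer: 6561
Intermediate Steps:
Z(l) = -l
v(F, g) = (-1 - g)² (v(F, g) = (-g - 1)² = (-1 - g)²)
v(-15, 8)² = ((1 + 8)²)² = (9²)² = 81² = 6561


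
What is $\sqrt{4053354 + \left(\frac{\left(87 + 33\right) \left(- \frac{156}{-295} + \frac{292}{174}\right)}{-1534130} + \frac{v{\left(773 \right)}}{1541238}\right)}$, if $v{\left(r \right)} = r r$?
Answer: $\frac{\sqrt{16585109591349590268082170422747244270}}{2022795061990170} \approx 2013.3$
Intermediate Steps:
$v{\left(r \right)} = r^{2}$
$\sqrt{4053354 + \left(\frac{\left(87 + 33\right) \left(- \frac{156}{-295} + \frac{292}{174}\right)}{-1534130} + \frac{v{\left(773 \right)}}{1541238}\right)} = \sqrt{4053354 + \left(\frac{\left(87 + 33\right) \left(- \frac{156}{-295} + \frac{292}{174}\right)}{-1534130} + \frac{773^{2}}{1541238}\right)} = \sqrt{4053354 + \left(120 \left(\left(-156\right) \left(- \frac{1}{295}\right) + 292 \cdot \frac{1}{174}\right) \left(- \frac{1}{1534130}\right) + 597529 \cdot \frac{1}{1541238}\right)} = \sqrt{4053354 + \left(120 \left(\frac{156}{295} + \frac{146}{87}\right) \left(- \frac{1}{1534130}\right) + \frac{597529}{1541238}\right)} = \sqrt{4053354 + \left(120 \cdot \frac{56642}{25665} \left(- \frac{1}{1534130}\right) + \frac{597529}{1541238}\right)} = \sqrt{4053354 + \left(\frac{453136}{1711} \left(- \frac{1}{1534130}\right) + \frac{597529}{1541238}\right)} = \sqrt{4053354 + \left(- \frac{226568}{1312448215} + \frac{597529}{1541238}\right)} = \sqrt{4053354 + \frac{783876674249551}{2022795061990170}} = \sqrt{\frac{8199105239574777779731}{2022795061990170}} = \frac{\sqrt{16585109591349590268082170422747244270}}{2022795061990170}$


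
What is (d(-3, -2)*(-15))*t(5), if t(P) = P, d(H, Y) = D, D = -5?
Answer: 375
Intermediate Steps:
d(H, Y) = -5
(d(-3, -2)*(-15))*t(5) = -5*(-15)*5 = 75*5 = 375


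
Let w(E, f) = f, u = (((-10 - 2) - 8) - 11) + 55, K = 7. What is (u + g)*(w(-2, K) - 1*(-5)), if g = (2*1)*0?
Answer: 288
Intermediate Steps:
g = 0 (g = 2*0 = 0)
u = 24 (u = ((-12 - 8) - 11) + 55 = (-20 - 11) + 55 = -31 + 55 = 24)
(u + g)*(w(-2, K) - 1*(-5)) = (24 + 0)*(7 - 1*(-5)) = 24*(7 + 5) = 24*12 = 288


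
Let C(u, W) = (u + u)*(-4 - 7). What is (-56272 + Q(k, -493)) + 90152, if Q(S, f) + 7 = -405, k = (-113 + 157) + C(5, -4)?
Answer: 33468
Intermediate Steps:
C(u, W) = -22*u (C(u, W) = (2*u)*(-11) = -22*u)
k = -66 (k = (-113 + 157) - 22*5 = 44 - 110 = -66)
Q(S, f) = -412 (Q(S, f) = -7 - 405 = -412)
(-56272 + Q(k, -493)) + 90152 = (-56272 - 412) + 90152 = -56684 + 90152 = 33468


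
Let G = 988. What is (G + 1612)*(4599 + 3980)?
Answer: 22305400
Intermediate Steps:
(G + 1612)*(4599 + 3980) = (988 + 1612)*(4599 + 3980) = 2600*8579 = 22305400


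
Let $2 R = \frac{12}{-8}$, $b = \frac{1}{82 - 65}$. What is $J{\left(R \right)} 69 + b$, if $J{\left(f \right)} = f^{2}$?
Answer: $\frac{10573}{272} \approx 38.871$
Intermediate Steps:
$b = \frac{1}{17} \approx 0.058824$
$R = - \frac{3}{4}$ ($R = \frac{12 \frac{1}{-8}}{2} = \frac{12 \left(- \frac{1}{8}\right)}{2} = \frac{1}{2} \left(- \frac{3}{2}\right) = - \frac{3}{4} \approx -0.75$)
$J{\left(R \right)} 69 + b = \left(- \frac{3}{4}\right)^{2} \cdot 69 + \frac{1}{17} = \frac{9}{16} \cdot 69 + \frac{1}{17} = \frac{621}{16} + \frac{1}{17} = \frac{10573}{272}$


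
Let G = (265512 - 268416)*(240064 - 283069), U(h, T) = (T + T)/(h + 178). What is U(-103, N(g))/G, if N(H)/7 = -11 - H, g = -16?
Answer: 7/936648900 ≈ 7.4734e-9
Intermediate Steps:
N(H) = -77 - 7*H (N(H) = 7*(-11 - H) = -77 - 7*H)
U(h, T) = 2*T/(178 + h) (U(h, T) = (2*T)/(178 + h) = 2*T/(178 + h))
G = 124886520 (G = -2904*(-43005) = 124886520)
U(-103, N(g))/G = (2*(-77 - 7*(-16))/(178 - 103))/124886520 = (2*(-77 + 112)/75)*(1/124886520) = (2*35*(1/75))*(1/124886520) = (14/15)*(1/124886520) = 7/936648900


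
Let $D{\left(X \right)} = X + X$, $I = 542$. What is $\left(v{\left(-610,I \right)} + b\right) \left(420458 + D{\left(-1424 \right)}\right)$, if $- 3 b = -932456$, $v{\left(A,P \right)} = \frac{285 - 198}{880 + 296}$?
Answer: $\frac{76322996397395}{588} \approx 1.298 \cdot 10^{11}$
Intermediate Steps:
$v{\left(A,P \right)} = \frac{29}{392}$ ($v{\left(A,P \right)} = \frac{87}{1176} = 87 \cdot \frac{1}{1176} = \frac{29}{392}$)
$D{\left(X \right)} = 2 X$
$b = \frac{932456}{3}$ ($b = \left(- \frac{1}{3}\right) \left(-932456\right) = \frac{932456}{3} \approx 3.1082 \cdot 10^{5}$)
$\left(v{\left(-610,I \right)} + b\right) \left(420458 + D{\left(-1424 \right)}\right) = \left(\frac{29}{392} + \frac{932456}{3}\right) \left(420458 + 2 \left(-1424\right)\right) = \frac{365522839 \left(420458 - 2848\right)}{1176} = \frac{365522839}{1176} \cdot 417610 = \frac{76322996397395}{588}$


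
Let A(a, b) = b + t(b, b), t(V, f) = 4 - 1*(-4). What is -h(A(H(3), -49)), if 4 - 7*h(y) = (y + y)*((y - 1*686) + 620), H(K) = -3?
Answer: 8770/7 ≈ 1252.9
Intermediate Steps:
t(V, f) = 8 (t(V, f) = 4 + 4 = 8)
A(a, b) = 8 + b (A(a, b) = b + 8 = 8 + b)
h(y) = 4/7 - 2*y*(-66 + y)/7 (h(y) = 4/7 - (y + y)*((y - 1*686) + 620)/7 = 4/7 - 2*y*((y - 686) + 620)/7 = 4/7 - 2*y*((-686 + y) + 620)/7 = 4/7 - 2*y*(-66 + y)/7)
-h(A(H(3), -49)) = -(4/7 - 2*(8 - 49)²/7 + 132*(8 - 49)/7) = -(4/7 - 2/7*(-41)² + (132/7)*(-41)) = -(4/7 - 2/7*1681 - 5412/7) = -(4/7 - 3362/7 - 5412/7) = -1*(-8770/7) = 8770/7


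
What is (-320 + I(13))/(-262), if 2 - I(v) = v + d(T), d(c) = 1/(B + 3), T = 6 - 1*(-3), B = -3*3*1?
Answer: 1985/1572 ≈ 1.2627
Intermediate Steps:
B = -9 (B = -9*1 = -9)
T = 9 (T = 6 + 3 = 9)
d(c) = -1/6 (d(c) = 1/(-9 + 3) = 1/(-6) = -1/6)
I(v) = 13/6 - v (I(v) = 2 - (v - 1/6) = 2 - (-1/6 + v) = 2 + (1/6 - v) = 13/6 - v)
(-320 + I(13))/(-262) = (-320 + (13/6 - 1*13))/(-262) = (-320 + (13/6 - 13))*(-1/262) = (-320 - 65/6)*(-1/262) = -1985/6*(-1/262) = 1985/1572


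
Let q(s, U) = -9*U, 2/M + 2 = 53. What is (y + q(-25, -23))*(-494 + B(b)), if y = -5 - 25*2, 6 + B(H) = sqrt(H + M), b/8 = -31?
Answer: -76000 + 152*I*sqrt(644946)/51 ≈ -76000.0 + 2393.5*I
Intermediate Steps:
M = 2/51 (M = 2/(-2 + 53) = 2/51 ≈ 0.039216)
b = -248 (b = 8*(-31) = -248)
B(H) = -6 + sqrt(2/51 + H) (B(H) = -6 + sqrt(H + 2/51) = -6 + sqrt(2/51 + H))
y = -55 (y = -5 - 50 = -55)
(y + q(-25, -23))*(-494 + B(b)) = (-55 - 9*(-23))*(-494 + (-6 + sqrt(102 + 2601*(-248))/51)) = (-55 + 207)*(-494 + (-6 + sqrt(102 - 645048)/51)) = 152*(-494 + (-6 + sqrt(-644946)/51)) = 152*(-494 + (-6 + (I*sqrt(644946))/51)) = 152*(-494 + (-6 + I*sqrt(644946)/51)) = 152*(-500 + I*sqrt(644946)/51) = -76000 + 152*I*sqrt(644946)/51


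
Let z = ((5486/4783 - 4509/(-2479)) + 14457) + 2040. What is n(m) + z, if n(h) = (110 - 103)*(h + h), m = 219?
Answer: 231994772432/11857057 ≈ 19566.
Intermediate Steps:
n(h) = 14*h (n(h) = 7*(2*h) = 14*h)
z = 195641035670/11857057 (z = ((5486*(1/4783) - 4509*(-1/2479)) + 14457) + 2040 = ((5486/4783 + 4509/2479) + 14457) + 2040 = (35166341/11857057 + 14457) + 2040 = 171452639390/11857057 + 2040 = 195641035670/11857057 ≈ 16500.)
n(m) + z = 14*219 + 195641035670/11857057 = 3066 + 195641035670/11857057 = 231994772432/11857057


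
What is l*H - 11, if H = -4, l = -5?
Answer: 9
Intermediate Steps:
l*H - 11 = -5*(-4) - 11 = 20 - 11 = 9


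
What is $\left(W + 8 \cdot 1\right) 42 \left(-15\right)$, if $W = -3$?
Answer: $-3150$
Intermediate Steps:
$\left(W + 8 \cdot 1\right) 42 \left(-15\right) = \left(-3 + 8 \cdot 1\right) 42 \left(-15\right) = \left(-3 + 8\right) 42 \left(-15\right) = 5 \cdot 42 \left(-15\right) = 210 \left(-15\right) = -3150$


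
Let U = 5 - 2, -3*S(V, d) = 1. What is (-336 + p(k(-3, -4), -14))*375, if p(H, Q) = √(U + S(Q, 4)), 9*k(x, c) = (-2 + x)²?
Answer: -126000 + 250*√6 ≈ -1.2539e+5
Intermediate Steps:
S(V, d) = -⅓ (S(V, d) = -⅓*1 = -⅓)
k(x, c) = (-2 + x)²/9
U = 3
p(H, Q) = 2*√6/3 (p(H, Q) = √(3 - ⅓) = √(8/3) = 2*√6/3)
(-336 + p(k(-3, -4), -14))*375 = (-336 + 2*√6/3)*375 = -126000 + 250*√6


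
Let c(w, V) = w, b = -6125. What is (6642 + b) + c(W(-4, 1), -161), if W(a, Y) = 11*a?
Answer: 473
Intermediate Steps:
(6642 + b) + c(W(-4, 1), -161) = (6642 - 6125) + 11*(-4) = 517 - 44 = 473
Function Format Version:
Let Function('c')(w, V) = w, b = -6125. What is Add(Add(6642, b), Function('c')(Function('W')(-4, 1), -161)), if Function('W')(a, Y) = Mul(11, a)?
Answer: 473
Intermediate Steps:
Add(Add(6642, b), Function('c')(Function('W')(-4, 1), -161)) = Add(Add(6642, -6125), Mul(11, -4)) = Add(517, -44) = 473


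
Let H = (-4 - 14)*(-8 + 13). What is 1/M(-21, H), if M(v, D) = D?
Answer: -1/90 ≈ -0.011111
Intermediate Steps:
H = -90 (H = -18*5 = -90)
1/M(-21, H) = 1/(-90) = -1/90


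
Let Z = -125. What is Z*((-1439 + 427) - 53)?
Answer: 133125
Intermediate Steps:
Z*((-1439 + 427) - 53) = -125*((-1439 + 427) - 53) = -125*(-1012 - 53) = -125*(-1065) = 133125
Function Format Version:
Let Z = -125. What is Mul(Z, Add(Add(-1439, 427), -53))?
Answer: 133125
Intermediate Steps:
Mul(Z, Add(Add(-1439, 427), -53)) = Mul(-125, Add(Add(-1439, 427), -53)) = Mul(-125, Add(-1012, -53)) = Mul(-125, -1065) = 133125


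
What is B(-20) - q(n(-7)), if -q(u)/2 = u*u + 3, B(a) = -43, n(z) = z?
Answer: 61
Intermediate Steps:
q(u) = -6 - 2*u² (q(u) = -2*(u*u + 3) = -2*(u² + 3) = -2*(3 + u²) = -6 - 2*u²)
B(-20) - q(n(-7)) = -43 - (-6 - 2*(-7)²) = -43 - (-6 - 2*49) = -43 - (-6 - 98) = -43 - 1*(-104) = -43 + 104 = 61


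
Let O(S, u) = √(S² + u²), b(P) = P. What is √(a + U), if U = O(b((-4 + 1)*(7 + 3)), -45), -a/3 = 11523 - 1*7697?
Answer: √(-11478 + 15*√13) ≈ 106.88*I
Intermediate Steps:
a = -11478 (a = -3*(11523 - 1*7697) = -3*(11523 - 7697) = -3*3826 = -11478)
U = 15*√13 (U = √(((-4 + 1)*(7 + 3))² + (-45)²) = √((-3*10)² + 2025) = √((-30)² + 2025) = √(900 + 2025) = √2925 = 15*√13 ≈ 54.083)
√(a + U) = √(-11478 + 15*√13)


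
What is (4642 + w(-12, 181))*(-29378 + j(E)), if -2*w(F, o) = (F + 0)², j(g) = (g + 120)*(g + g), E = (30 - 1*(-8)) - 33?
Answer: -128544960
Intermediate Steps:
E = 5 (E = (30 + 8) - 33 = 38 - 33 = 5)
j(g) = 2*g*(120 + g) (j(g) = (120 + g)*(2*g) = 2*g*(120 + g))
w(F, o) = -F²/2 (w(F, o) = -(F + 0)²/2 = -F²/2)
(4642 + w(-12, 181))*(-29378 + j(E)) = (4642 - ½*(-12)²)*(-29378 + 2*5*(120 + 5)) = (4642 - ½*144)*(-29378 + 2*5*125) = (4642 - 72)*(-29378 + 1250) = 4570*(-28128) = -128544960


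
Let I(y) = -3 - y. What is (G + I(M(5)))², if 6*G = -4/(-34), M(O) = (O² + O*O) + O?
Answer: 8743849/2601 ≈ 3361.7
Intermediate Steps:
M(O) = O + 2*O² (M(O) = (O² + O²) + O = 2*O² + O = O + 2*O²)
G = 1/51 (G = (-4/(-34))/6 = (-4*(-1/34))/6 = (⅙)*(2/17) = 1/51 ≈ 0.019608)
(G + I(M(5)))² = (1/51 + (-3 - 5*(1 + 2*5)))² = (1/51 + (-3 - 5*(1 + 10)))² = (1/51 + (-3 - 5*11))² = (1/51 + (-3 - 1*55))² = (1/51 + (-3 - 55))² = (1/51 - 58)² = (-2957/51)² = 8743849/2601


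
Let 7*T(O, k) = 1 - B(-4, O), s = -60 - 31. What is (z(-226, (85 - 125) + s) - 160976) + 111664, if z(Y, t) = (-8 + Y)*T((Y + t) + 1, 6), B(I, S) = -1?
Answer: -345652/7 ≈ -49379.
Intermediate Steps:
s = -91
T(O, k) = 2/7 (T(O, k) = (1 - 1*(-1))/7 = (1 + 1)/7 = (⅐)*2 = 2/7)
z(Y, t) = -16/7 + 2*Y/7 (z(Y, t) = (-8 + Y)*(2/7) = -16/7 + 2*Y/7)
(z(-226, (85 - 125) + s) - 160976) + 111664 = ((-16/7 + (2/7)*(-226)) - 160976) + 111664 = ((-16/7 - 452/7) - 160976) + 111664 = (-468/7 - 160976) + 111664 = -1127300/7 + 111664 = -345652/7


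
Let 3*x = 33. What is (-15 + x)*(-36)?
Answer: 144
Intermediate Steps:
x = 11 (x = (⅓)*33 = 11)
(-15 + x)*(-36) = (-15 + 11)*(-36) = -4*(-36) = 144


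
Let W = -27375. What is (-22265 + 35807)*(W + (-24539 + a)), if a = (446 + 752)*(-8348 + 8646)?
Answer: 4131528780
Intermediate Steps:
a = 357004 (a = 1198*298 = 357004)
(-22265 + 35807)*(W + (-24539 + a)) = (-22265 + 35807)*(-27375 + (-24539 + 357004)) = 13542*(-27375 + 332465) = 13542*305090 = 4131528780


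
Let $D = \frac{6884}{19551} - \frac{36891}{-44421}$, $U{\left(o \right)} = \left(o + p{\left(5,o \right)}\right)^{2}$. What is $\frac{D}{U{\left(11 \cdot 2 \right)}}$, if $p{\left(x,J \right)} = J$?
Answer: $\frac{342350035}{560455847952} \approx 0.00061084$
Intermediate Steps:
$U{\left(o \right)} = 4 o^{2}$ ($U{\left(o \right)} = \left(o + o\right)^{2} = \left(2 o\right)^{2} = 4 o^{2}$)
$D = \frac{342350035}{289491657}$ ($D = 6884 \cdot \frac{1}{19551} - - \frac{12297}{14807} = \frac{6884}{19551} + \frac{12297}{14807} = \frac{342350035}{289491657} \approx 1.1826$)
$\frac{D}{U{\left(11 \cdot 2 \right)}} = \frac{342350035}{289491657 \cdot 4 \left(11 \cdot 2\right)^{2}} = \frac{342350035}{289491657 \cdot 4 \cdot 22^{2}} = \frac{342350035}{289491657 \cdot 4 \cdot 484} = \frac{342350035}{289491657 \cdot 1936} = \frac{342350035}{289491657} \cdot \frac{1}{1936} = \frac{342350035}{560455847952}$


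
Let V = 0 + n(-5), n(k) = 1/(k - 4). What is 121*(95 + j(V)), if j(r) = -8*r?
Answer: 104423/9 ≈ 11603.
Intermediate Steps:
n(k) = 1/(-4 + k)
V = -⅑ (V = 0 + 1/(-4 - 5) = 0 + 1/(-9) = 0 - ⅑ = -⅑ ≈ -0.11111)
121*(95 + j(V)) = 121*(95 - 8*(-⅑)) = 121*(95 + 8/9) = 121*(863/9) = 104423/9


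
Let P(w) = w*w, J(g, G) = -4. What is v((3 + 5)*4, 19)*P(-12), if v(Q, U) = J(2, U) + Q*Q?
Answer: 146880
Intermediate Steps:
P(w) = w²
v(Q, U) = -4 + Q² (v(Q, U) = -4 + Q*Q = -4 + Q²)
v((3 + 5)*4, 19)*P(-12) = (-4 + ((3 + 5)*4)²)*(-12)² = (-4 + (8*4)²)*144 = (-4 + 32²)*144 = (-4 + 1024)*144 = 1020*144 = 146880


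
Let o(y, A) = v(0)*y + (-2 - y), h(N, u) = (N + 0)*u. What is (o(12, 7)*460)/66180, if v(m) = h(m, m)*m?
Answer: -322/3309 ≈ -0.097310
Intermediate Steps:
h(N, u) = N*u
v(m) = m**3 (v(m) = (m*m)*m = m**2*m = m**3)
o(y, A) = -2 - y (o(y, A) = 0**3*y + (-2 - y) = 0*y + (-2 - y) = 0 + (-2 - y) = -2 - y)
(o(12, 7)*460)/66180 = ((-2 - 1*12)*460)/66180 = ((-2 - 12)*460)*(1/66180) = -14*460*(1/66180) = -6440*1/66180 = -322/3309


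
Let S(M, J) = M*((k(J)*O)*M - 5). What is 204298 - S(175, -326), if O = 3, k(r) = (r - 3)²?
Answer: -9944436702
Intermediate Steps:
k(r) = (-3 + r)²
S(M, J) = M*(-5 + 3*M*(-3 + J)²) (S(M, J) = M*(((-3 + J)²*3)*M - 5) = M*((3*(-3 + J)²)*M - 5) = M*(3*M*(-3 + J)² - 5) = M*(-5 + 3*M*(-3 + J)²))
204298 - S(175, -326) = 204298 - 175*(-5 + 3*175*(-3 - 326)²) = 204298 - 175*(-5 + 3*175*(-329)²) = 204298 - 175*(-5 + 3*175*108241) = 204298 - 175*(-5 + 56826525) = 204298 - 175*56826520 = 204298 - 1*9944641000 = 204298 - 9944641000 = -9944436702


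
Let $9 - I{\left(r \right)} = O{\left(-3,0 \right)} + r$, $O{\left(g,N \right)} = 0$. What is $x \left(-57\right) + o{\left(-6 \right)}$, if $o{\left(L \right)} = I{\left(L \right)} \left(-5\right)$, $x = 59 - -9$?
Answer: $-3951$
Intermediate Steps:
$x = 68$ ($x = 59 + 9 = 68$)
$I{\left(r \right)} = 9 - r$ ($I{\left(r \right)} = 9 - \left(0 + r\right) = 9 - r$)
$o{\left(L \right)} = -45 + 5 L$ ($o{\left(L \right)} = \left(9 - L\right) \left(-5\right) = -45 + 5 L$)
$x \left(-57\right) + o{\left(-6 \right)} = 68 \left(-57\right) + \left(-45 + 5 \left(-6\right)\right) = -3876 - 75 = -3951$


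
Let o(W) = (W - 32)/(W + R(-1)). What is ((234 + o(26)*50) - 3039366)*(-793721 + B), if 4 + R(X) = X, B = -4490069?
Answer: 112407475270960/7 ≈ 1.6058e+13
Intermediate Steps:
R(X) = -4 + X
o(W) = (-32 + W)/(-5 + W) (o(W) = (W - 32)/(W + (-4 - 1)) = (-32 + W)/(W - 5) = (-32 + W)/(-5 + W))
((234 + o(26)*50) - 3039366)*(-793721 + B) = ((234 + ((-32 + 26)/(-5 + 26))*50) - 3039366)*(-793721 - 4490069) = ((234 + (-6/21)*50) - 3039366)*(-5283790) = ((234 + ((1/21)*(-6))*50) - 3039366)*(-5283790) = ((234 - 2/7*50) - 3039366)*(-5283790) = ((234 - 100/7) - 3039366)*(-5283790) = (1538/7 - 3039366)*(-5283790) = -21274024/7*(-5283790) = 112407475270960/7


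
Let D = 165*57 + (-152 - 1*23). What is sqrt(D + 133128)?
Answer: sqrt(142358) ≈ 377.30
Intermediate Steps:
D = 9230 (D = 9405 + (-152 - 23) = 9405 - 175 = 9230)
sqrt(D + 133128) = sqrt(9230 + 133128) = sqrt(142358)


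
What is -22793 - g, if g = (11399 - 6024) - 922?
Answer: -27246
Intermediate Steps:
g = 4453 (g = 5375 - 922 = 4453)
-22793 - g = -22793 - 1*4453 = -22793 - 4453 = -27246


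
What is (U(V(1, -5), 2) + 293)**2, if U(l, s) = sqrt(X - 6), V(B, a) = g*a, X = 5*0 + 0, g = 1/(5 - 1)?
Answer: (293 + I*sqrt(6))**2 ≈ 85843.0 + 1435.0*I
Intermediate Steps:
g = 1/4 ≈ 0.25000
X = 0 (X = 0 + 0 = 0)
V(B, a) = a/4
U(l, s) = I*sqrt(6) (U(l, s) = sqrt(0 - 6) = sqrt(-6) = I*sqrt(6))
(U(V(1, -5), 2) + 293)**2 = (I*sqrt(6) + 293)**2 = (293 + I*sqrt(6))**2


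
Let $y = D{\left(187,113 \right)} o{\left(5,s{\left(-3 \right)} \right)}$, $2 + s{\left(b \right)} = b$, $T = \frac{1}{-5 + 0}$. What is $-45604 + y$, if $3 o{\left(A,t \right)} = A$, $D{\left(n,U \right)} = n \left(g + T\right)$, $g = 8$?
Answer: $-43173$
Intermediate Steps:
$T = - \frac{1}{5}$ ($T = \frac{1}{-5} = - \frac{1}{5} \approx -0.2$)
$s{\left(b \right)} = -2 + b$
$D{\left(n,U \right)} = \frac{39 n}{5}$ ($D{\left(n,U \right)} = n \left(8 - \frac{1}{5}\right) = n \frac{39}{5} = \frac{39 n}{5}$)
$o{\left(A,t \right)} = \frac{A}{3}$
$y = 2431$ ($y = \frac{39}{5} \cdot 187 \cdot \frac{1}{3} \cdot 5 = \frac{7293}{5} \cdot \frac{5}{3} = 2431$)
$-45604 + y = -45604 + 2431 = -43173$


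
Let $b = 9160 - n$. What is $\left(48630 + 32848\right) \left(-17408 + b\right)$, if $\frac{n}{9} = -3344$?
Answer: $1780131344$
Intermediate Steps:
$n = -30096$ ($n = 9 \left(-3344\right) = -30096$)
$b = 39256$ ($b = 9160 - -30096 = 9160 + 30096 = 39256$)
$\left(48630 + 32848\right) \left(-17408 + b\right) = \left(48630 + 32848\right) \left(-17408 + 39256\right) = 81478 \cdot 21848 = 1780131344$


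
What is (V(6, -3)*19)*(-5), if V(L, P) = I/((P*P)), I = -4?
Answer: 380/9 ≈ 42.222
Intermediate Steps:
V(L, P) = -4/P**2
(V(6, -3)*19)*(-5) = (-4/(-3)**2*19)*(-5) = (-4*1/9*19)*(-5) = -4/9*19*(-5) = -76/9*(-5) = 380/9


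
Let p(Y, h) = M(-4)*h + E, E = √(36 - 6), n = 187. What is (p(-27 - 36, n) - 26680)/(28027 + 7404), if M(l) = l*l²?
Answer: -38648/35431 + √30/35431 ≈ -1.0906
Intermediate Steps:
M(l) = l³
E = √30 ≈ 5.4772
p(Y, h) = √30 - 64*h (p(Y, h) = (-4)³*h + √30 = -64*h + √30 = √30 - 64*h)
(p(-27 - 36, n) - 26680)/(28027 + 7404) = ((√30 - 64*187) - 26680)/(28027 + 7404) = ((√30 - 11968) - 26680)/35431 = ((-11968 + √30) - 26680)*(1/35431) = (-38648 + √30)*(1/35431) = -38648/35431 + √30/35431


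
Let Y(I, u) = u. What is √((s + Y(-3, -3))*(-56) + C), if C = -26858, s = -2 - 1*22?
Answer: I*√25346 ≈ 159.2*I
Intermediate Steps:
s = -24 (s = -2 - 22 = -24)
√((s + Y(-3, -3))*(-56) + C) = √((-24 - 3)*(-56) - 26858) = √(-27*(-56) - 26858) = √(1512 - 26858) = √(-25346) = I*√25346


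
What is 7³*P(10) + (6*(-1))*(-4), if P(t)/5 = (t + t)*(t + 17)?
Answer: 926124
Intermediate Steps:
P(t) = 10*t*(17 + t) (P(t) = 5*((t + t)*(t + 17)) = 5*((2*t)*(17 + t)) = 5*(2*t*(17 + t)) = 10*t*(17 + t))
7³*P(10) + (6*(-1))*(-4) = 7³*(10*10*(17 + 10)) + (6*(-1))*(-4) = 343*(10*10*27) - 6*(-4) = 343*2700 + 24 = 926100 + 24 = 926124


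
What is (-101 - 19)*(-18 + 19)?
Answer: -120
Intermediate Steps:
(-101 - 19)*(-18 + 19) = -120*1 = -120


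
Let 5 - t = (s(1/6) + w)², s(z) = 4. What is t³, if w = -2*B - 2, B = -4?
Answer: -857375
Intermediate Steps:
w = 6 (w = -2*(-4) - 2 = 8 - 2 = 6)
t = -95 (t = 5 - (4 + 6)² = 5 - 1*10² = 5 - 1*100 = 5 - 100 = -95)
t³ = (-95)³ = -857375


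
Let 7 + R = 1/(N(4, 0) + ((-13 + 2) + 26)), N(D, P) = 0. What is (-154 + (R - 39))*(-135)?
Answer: 26991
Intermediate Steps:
R = -104/15 (R = -7 + 1/(0 + ((-13 + 2) + 26)) = -7 + 1/(0 + (-11 + 26)) = -7 + 1/(0 + 15) = -7 + 1/15 = -104/15 ≈ -6.9333)
(-154 + (R - 39))*(-135) = (-154 + (-104/15 - 39))*(-135) = (-154 - 689/15)*(-135) = -2999/15*(-135) = 26991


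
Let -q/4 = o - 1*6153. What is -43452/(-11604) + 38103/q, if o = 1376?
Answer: 106035669/18477436 ≈ 5.7387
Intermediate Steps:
q = 19108 (q = -4*(1376 - 1*6153) = -4*(1376 - 6153) = -4*(-4777) = 19108)
-43452/(-11604) + 38103/q = -43452/(-11604) + 38103/19108 = -43452*(-1/11604) + 38103*(1/19108) = 3621/967 + 38103/19108 = 106035669/18477436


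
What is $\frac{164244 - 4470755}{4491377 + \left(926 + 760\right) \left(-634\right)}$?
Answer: $- \frac{4306511}{3422453} \approx -1.2583$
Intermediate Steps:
$\frac{164244 - 4470755}{4491377 + \left(926 + 760\right) \left(-634\right)} = - \frac{4306511}{4491377 + 1686 \left(-634\right)} = - \frac{4306511}{4491377 - 1068924} = - \frac{4306511}{3422453}$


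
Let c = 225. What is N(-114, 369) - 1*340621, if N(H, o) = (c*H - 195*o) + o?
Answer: -437857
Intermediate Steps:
N(H, o) = -194*o + 225*H (N(H, o) = (225*H - 195*o) + o = (-195*o + 225*H) + o = -194*o + 225*H)
N(-114, 369) - 1*340621 = (-194*369 + 225*(-114)) - 1*340621 = (-71586 - 25650) - 340621 = -97236 - 340621 = -437857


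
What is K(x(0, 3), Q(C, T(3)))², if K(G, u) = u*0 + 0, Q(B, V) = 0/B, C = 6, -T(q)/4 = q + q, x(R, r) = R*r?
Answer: 0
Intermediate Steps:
T(q) = -8*q (T(q) = -4*(q + q) = -8*q)
Q(B, V) = 0
K(G, u) = 0 (K(G, u) = 0 + 0 = 0)
K(x(0, 3), Q(C, T(3)))² = 0² = 0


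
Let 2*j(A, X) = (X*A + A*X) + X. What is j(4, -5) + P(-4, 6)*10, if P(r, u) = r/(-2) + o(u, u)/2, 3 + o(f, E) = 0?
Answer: -35/2 ≈ -17.500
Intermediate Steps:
o(f, E) = -3 (o(f, E) = -3 + 0 = -3)
j(A, X) = X/2 + A*X (j(A, X) = ((X*A + A*X) + X)/2 = ((A*X + A*X) + X)/2 = (2*A*X + X)/2 = (X + 2*A*X)/2 = X/2 + A*X)
P(r, u) = -3/2 - r/2 (P(r, u) = r/(-2) - 3/2 = r*(-½) - 3*½ = -r/2 - 3/2 = -3/2 - r/2)
j(4, -5) + P(-4, 6)*10 = -5*(½ + 4) + (-3/2 - ½*(-4))*10 = -5*9/2 + (-3/2 + 2)*10 = -45/2 + (½)*10 = -45/2 + 5 = -35/2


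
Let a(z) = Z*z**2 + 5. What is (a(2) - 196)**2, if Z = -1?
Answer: 38025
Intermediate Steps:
a(z) = 5 - z**2 (a(z) = -z**2 + 5 = 5 - z**2)
(a(2) - 196)**2 = ((5 - 1*2**2) - 196)**2 = ((5 - 1*4) - 196)**2 = ((5 - 4) - 196)**2 = (1 - 196)**2 = (-195)**2 = 38025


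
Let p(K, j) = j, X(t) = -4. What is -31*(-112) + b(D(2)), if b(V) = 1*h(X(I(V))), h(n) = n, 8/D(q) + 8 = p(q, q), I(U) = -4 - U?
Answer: 3468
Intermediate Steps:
D(q) = 8/(-8 + q)
b(V) = -4 (b(V) = 1*(-4) = -4)
-31*(-112) + b(D(2)) = -31*(-112) - 4 = 3472 - 4 = 3468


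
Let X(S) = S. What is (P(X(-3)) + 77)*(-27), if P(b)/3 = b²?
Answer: -2808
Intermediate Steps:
P(b) = 3*b²
(P(X(-3)) + 77)*(-27) = (3*(-3)² + 77)*(-27) = (3*9 + 77)*(-27) = (27 + 77)*(-27) = 104*(-27) = -2808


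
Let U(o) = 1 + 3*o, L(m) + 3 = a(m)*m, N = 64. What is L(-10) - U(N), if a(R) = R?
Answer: -96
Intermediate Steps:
L(m) = -3 + m**2 (L(m) = -3 + m*m = -3 + m**2)
L(-10) - U(N) = (-3 + (-10)**2) - (1 + 3*64) = (-3 + 100) - (1 + 192) = 97 - 1*193 = 97 - 193 = -96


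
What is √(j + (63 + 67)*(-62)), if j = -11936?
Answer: 2*I*√4999 ≈ 141.41*I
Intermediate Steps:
√(j + (63 + 67)*(-62)) = √(-11936 + (63 + 67)*(-62)) = √(-11936 + 130*(-62)) = √(-11936 - 8060) = √(-19996) = 2*I*√4999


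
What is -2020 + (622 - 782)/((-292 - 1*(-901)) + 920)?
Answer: -3088740/1529 ≈ -2020.1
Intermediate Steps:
-2020 + (622 - 782)/((-292 - 1*(-901)) + 920) = -2020 - 160/((-292 + 901) + 920) = -2020 - 160/(609 + 920) = -2020 - 160/1529 = -3088740/1529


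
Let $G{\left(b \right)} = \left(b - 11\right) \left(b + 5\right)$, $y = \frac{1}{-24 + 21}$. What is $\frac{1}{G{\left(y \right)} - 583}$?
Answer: $- \frac{9}{5723} \approx -0.0015726$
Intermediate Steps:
$y = - \frac{1}{3}$ ($y = \frac{1}{-3} = - \frac{1}{3} \approx -0.33333$)
$G{\left(b \right)} = \left(-11 + b\right) \left(5 + b\right)$
$\frac{1}{G{\left(y \right)} - 583} = \frac{1}{\left(-55 + \left(- \frac{1}{3}\right)^{2} - -2\right) - 583} = \frac{1}{\left(-55 + \frac{1}{9} + 2\right) - 583} = \frac{1}{- \frac{476}{9} - 583} = \frac{1}{- \frac{5723}{9}} = - \frac{9}{5723}$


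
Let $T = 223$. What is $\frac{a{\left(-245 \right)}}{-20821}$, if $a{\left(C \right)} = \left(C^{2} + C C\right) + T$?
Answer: $- \frac{2559}{443} \approx -5.7765$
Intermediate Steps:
$a{\left(C \right)} = 223 + 2 C^{2}$ ($a{\left(C \right)} = \left(C^{2} + C C\right) + 223 = \left(C^{2} + C^{2}\right) + 223 = 2 C^{2} + 223 = 223 + 2 C^{2}$)
$\frac{a{\left(-245 \right)}}{-20821} = \frac{223 + 2 \left(-245\right)^{2}}{-20821} = \left(223 + 2 \cdot 60025\right) \left(- \frac{1}{20821}\right) = \left(223 + 120050\right) \left(- \frac{1}{20821}\right) = 120273 \left(- \frac{1}{20821}\right) = - \frac{2559}{443}$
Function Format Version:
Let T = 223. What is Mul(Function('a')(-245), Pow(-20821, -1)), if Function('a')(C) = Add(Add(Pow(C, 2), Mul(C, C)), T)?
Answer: Rational(-2559, 443) ≈ -5.7765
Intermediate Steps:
Function('a')(C) = Add(223, Mul(2, Pow(C, 2))) (Function('a')(C) = Add(Add(Pow(C, 2), Mul(C, C)), 223) = Add(Add(Pow(C, 2), Pow(C, 2)), 223) = Add(Mul(2, Pow(C, 2)), 223) = Add(223, Mul(2, Pow(C, 2))))
Mul(Function('a')(-245), Pow(-20821, -1)) = Mul(Add(223, Mul(2, Pow(-245, 2))), Pow(-20821, -1)) = Mul(Add(223, Mul(2, 60025)), Rational(-1, 20821)) = Mul(Add(223, 120050), Rational(-1, 20821)) = Mul(120273, Rational(-1, 20821)) = Rational(-2559, 443)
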